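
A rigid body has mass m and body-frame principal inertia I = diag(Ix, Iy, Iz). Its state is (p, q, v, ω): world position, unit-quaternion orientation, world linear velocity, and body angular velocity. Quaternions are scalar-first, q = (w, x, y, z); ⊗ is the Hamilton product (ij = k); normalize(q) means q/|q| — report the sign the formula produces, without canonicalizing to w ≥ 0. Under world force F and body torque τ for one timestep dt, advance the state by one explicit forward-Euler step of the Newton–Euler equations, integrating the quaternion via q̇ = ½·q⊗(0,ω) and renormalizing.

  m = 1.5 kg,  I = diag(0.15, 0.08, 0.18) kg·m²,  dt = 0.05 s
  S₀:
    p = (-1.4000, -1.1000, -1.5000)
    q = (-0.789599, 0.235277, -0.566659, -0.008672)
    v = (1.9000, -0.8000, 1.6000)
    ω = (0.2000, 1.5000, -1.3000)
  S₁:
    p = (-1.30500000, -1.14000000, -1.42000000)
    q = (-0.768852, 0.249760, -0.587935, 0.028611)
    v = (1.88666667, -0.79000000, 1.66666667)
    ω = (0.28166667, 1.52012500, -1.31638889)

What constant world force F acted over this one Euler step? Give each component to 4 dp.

v₁ − v₀ = (-0.01333333, 0.01000000, 0.06666667)
applied force F = (-0.4000, 0.3000, 2.0000)

F = (-0.4000, 0.3000, 2.0000)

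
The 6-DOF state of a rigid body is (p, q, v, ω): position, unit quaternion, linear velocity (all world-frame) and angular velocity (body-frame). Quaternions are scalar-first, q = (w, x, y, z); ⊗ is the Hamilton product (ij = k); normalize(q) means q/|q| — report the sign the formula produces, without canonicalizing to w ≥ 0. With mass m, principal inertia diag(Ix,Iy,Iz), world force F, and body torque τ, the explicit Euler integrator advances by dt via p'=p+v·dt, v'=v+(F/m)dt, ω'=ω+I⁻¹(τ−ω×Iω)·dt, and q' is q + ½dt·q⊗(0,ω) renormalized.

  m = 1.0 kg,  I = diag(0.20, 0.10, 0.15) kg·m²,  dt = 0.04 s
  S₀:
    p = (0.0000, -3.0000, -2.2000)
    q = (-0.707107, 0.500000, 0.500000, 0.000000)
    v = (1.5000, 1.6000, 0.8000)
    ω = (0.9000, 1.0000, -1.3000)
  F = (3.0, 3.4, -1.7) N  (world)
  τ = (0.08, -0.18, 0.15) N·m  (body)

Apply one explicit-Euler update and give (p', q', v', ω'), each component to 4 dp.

p' = (0.0600, -2.9360, -2.1680)
q' = (-0.7256, 0.4739, 0.4985, 0.0194)
v' = (1.6200, 1.7360, 0.7320)
ω' = (0.9290, 0.9514, -1.2360)

p + v·dt = (0.0600, -2.9360, -2.1680)
v' = v + a·dt = (1.6200, 1.7360, 0.7320)
α = I⁻¹(τ − ω×Iω) = (0.7250, -1.2150, 1.6000)
ω' = ω + α·dt = (0.9290, 0.9514, -1.2360)
2q̇ = q⊗(0,ω) = (-0.9500000, -1.2863963, -0.0571070, 0.9692391)
updated quaternion q' = (-0.7256, 0.4739, 0.4985, 0.0194)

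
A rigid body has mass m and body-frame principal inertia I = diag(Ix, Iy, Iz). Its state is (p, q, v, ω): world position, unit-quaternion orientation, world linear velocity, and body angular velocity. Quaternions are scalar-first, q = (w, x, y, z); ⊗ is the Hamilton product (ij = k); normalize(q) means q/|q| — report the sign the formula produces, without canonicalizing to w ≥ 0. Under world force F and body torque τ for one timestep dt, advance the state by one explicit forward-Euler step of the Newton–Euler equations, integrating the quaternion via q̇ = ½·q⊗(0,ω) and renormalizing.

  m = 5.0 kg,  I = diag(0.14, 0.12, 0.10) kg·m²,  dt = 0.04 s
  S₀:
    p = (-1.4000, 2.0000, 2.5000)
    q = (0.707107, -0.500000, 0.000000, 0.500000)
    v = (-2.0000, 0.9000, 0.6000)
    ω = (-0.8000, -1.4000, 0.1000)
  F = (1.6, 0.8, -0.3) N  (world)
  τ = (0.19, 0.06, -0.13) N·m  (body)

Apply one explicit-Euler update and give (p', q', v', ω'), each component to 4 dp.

p' = (-1.4800, 2.0360, 2.5240)
q' = (0.6977, -0.4971, -0.0268, 0.5151)
v' = (-1.9872, 0.9064, 0.5976)
ω' = (-0.7465, -1.3789, 0.0570)

a = (0.3200, 0.1600, -0.0600)
p + v·dt = (-1.4800, 2.0360, 2.5240)
v + (F/m)dt = (-1.9872, 0.9064, 0.5976)
ω×(Iω) gyroscopic = (0.0028, -0.0032, -0.0224)
α = I⁻¹(τ − ω×Iω) = (1.3371, 0.5267, -1.0760)
new body rate ω' = (-0.7465, -1.3789, 0.0570)
q⊗(0,ω) = (-0.4500000, 0.1343144, -1.3399498, 0.7707107)
q' = normalize(q + ½dt·q⊗(0,ω)) = (0.6977, -0.4971, -0.0268, 0.5151)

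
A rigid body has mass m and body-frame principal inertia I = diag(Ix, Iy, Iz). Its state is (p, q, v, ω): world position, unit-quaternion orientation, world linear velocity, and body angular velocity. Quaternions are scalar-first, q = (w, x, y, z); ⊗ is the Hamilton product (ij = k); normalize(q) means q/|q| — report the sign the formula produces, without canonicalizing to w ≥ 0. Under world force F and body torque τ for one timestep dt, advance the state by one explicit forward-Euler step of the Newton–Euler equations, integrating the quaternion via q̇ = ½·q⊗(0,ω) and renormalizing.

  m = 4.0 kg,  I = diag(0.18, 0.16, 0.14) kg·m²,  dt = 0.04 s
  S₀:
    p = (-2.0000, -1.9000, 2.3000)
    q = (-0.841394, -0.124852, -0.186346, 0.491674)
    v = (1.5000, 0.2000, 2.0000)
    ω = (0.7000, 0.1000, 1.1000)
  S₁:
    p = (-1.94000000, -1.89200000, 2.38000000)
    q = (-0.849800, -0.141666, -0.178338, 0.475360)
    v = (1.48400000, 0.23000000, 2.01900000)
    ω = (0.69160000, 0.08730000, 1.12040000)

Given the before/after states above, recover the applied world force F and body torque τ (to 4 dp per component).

F = (-1.6000, 3.0000, 1.9000)
τ = (-0.0400, -0.0200, 0.0700)

velocity change Δv = (-0.01600000, 0.03000000, 0.01900000)
m·(v₁−v₀)/dt = (-1.6000, 3.0000, 1.9000)
ω₁ − ω₀ = (-0.00840000, -0.01270000, 0.02040000)
precession coupling = (-0.0022, 0.0308, -0.0014)
τ = I·(Δω/dt) + ω₀×(Iω₀) = (-0.0400, -0.0200, 0.0700)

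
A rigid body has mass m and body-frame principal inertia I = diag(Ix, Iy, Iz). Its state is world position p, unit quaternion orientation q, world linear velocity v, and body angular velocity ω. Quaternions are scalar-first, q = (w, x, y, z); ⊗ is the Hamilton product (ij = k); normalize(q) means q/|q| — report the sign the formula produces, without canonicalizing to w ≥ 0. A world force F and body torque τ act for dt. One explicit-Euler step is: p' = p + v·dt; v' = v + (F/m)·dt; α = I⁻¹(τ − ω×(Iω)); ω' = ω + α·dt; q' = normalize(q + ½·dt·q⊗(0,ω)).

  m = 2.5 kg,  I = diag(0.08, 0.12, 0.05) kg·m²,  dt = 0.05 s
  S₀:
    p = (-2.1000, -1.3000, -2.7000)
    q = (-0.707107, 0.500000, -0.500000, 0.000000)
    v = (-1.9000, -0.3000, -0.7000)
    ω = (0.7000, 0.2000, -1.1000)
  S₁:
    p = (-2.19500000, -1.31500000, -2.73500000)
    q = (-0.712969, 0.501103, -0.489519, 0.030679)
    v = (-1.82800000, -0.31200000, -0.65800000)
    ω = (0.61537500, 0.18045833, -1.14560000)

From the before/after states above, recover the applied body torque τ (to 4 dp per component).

τ = (-0.1200, -0.0700, -0.0400)

Δω = ω₁−ω₀ = (-0.08462500, -0.01954167, -0.04560000)
gyro term ω₀×Iω₀ = (0.0154, -0.0231, 0.0056)
applied torque τ = (-0.1200, -0.0700, -0.0400)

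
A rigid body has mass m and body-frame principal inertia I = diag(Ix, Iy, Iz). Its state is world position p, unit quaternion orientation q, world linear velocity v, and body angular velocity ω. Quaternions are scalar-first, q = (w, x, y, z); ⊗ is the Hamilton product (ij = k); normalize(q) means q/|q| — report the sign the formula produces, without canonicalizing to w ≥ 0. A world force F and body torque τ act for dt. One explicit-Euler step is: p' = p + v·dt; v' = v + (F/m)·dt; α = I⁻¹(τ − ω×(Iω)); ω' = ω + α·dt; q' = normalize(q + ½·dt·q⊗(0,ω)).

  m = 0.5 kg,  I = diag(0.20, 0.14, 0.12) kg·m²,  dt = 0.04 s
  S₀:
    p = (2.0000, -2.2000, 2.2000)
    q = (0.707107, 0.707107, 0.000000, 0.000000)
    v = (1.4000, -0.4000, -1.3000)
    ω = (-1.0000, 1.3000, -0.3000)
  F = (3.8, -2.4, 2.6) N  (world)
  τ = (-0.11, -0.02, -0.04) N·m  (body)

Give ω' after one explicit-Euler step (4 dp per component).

ω' = (-1.0236, 1.2874, -0.3393)

precession coupling ω×(Iω) = (0.0078, 0.0240, 0.0780)
(τ − ω×Iω)/I = (-0.5890, -0.3143, -0.9833)
new body rate ω' = (-1.0236, 1.2874, -0.3393)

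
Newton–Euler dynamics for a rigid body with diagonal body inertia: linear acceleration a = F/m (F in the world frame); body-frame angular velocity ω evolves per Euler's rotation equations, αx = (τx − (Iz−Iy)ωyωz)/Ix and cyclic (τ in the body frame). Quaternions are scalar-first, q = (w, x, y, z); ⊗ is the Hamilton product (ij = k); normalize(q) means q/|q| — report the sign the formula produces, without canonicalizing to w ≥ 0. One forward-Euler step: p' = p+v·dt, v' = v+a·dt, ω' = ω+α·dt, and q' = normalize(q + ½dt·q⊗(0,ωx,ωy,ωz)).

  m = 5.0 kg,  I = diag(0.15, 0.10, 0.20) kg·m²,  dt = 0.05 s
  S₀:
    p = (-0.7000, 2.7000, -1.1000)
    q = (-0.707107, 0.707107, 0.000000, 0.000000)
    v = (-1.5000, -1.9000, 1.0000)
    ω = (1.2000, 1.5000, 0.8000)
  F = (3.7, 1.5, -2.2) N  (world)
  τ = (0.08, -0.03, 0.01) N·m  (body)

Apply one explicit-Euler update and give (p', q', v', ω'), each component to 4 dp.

p' = (-0.7750, 2.6050, -1.0500)
q' = (-0.7273, 0.6850, -0.0406, 0.0124)
v' = (-1.4630, -1.8850, 0.9780)
ω' = (1.1867, 1.5090, 0.8250)

ω×(Iω) gyroscopic = (0.1200, -0.0480, -0.0900)
α = I⁻¹(τ − ω×Iω) = (-0.2667, 0.1800, 0.5000)
ω + α·dt = (1.1867, 1.5090, 0.8250)
q⊗(0,ω) = (-0.8485284, -0.8485284, -1.6263461, 0.4949749)
q + ½dt·q⊗(0,ω), renormalized = (-0.7273, 0.6850, -0.0406, 0.0124)
p + v·dt = (-0.7750, 2.6050, -1.0500)
v + (F/m)dt = (-1.4630, -1.8850, 0.9780)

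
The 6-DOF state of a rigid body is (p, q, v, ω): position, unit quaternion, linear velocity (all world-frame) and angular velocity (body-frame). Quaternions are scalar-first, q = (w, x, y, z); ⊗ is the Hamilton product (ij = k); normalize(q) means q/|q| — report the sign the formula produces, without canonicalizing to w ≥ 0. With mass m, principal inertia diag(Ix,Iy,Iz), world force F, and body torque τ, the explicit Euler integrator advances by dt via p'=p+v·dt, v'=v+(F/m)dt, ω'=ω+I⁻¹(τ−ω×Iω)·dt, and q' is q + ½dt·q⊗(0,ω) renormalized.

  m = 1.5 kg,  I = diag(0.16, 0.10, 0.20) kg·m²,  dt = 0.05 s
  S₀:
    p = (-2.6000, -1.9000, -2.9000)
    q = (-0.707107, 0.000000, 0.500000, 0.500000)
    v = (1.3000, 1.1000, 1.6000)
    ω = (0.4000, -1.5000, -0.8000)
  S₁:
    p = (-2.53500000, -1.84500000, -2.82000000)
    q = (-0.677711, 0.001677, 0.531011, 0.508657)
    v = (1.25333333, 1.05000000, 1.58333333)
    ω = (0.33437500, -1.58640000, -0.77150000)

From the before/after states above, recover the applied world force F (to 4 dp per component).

F = (-1.4000, -1.5000, -0.5000)

v₁ − v₀ = (-0.04666667, -0.05000000, -0.01666667)
applied force F = (-1.4000, -1.5000, -0.5000)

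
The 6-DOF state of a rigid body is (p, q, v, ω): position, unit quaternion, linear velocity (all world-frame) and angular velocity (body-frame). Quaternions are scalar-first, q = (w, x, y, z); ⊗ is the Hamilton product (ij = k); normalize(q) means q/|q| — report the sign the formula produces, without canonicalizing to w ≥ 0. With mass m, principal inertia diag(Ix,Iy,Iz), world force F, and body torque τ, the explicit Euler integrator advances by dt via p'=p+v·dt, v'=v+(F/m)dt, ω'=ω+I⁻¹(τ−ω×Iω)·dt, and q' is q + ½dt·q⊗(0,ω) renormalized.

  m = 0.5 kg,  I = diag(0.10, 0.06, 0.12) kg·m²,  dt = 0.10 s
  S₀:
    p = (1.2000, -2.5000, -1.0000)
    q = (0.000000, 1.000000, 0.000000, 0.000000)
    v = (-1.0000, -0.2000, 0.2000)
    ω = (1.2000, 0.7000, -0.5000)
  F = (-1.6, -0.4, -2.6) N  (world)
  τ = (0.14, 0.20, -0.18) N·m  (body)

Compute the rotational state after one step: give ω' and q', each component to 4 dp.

ω' = (1.3610, 1.0133, -0.6220)
q' = (-0.0598, 0.9973, 0.0249, 0.0349)

gyro term ω×Iω = (-0.0210, 0.0120, -0.0336)
(τ − ω×Iω)/I = (1.6100, 3.1333, -1.2200)
ω' = ω + α·dt = (1.3610, 1.0133, -0.6220)
2q̇ = q⊗(0,ω) = (-1.2000000, 0.0000000, 0.5000000, 0.7000000)
q + ½dt·q⊗(0,ω), renormalized = (-0.0598, 0.9973, 0.0249, 0.0349)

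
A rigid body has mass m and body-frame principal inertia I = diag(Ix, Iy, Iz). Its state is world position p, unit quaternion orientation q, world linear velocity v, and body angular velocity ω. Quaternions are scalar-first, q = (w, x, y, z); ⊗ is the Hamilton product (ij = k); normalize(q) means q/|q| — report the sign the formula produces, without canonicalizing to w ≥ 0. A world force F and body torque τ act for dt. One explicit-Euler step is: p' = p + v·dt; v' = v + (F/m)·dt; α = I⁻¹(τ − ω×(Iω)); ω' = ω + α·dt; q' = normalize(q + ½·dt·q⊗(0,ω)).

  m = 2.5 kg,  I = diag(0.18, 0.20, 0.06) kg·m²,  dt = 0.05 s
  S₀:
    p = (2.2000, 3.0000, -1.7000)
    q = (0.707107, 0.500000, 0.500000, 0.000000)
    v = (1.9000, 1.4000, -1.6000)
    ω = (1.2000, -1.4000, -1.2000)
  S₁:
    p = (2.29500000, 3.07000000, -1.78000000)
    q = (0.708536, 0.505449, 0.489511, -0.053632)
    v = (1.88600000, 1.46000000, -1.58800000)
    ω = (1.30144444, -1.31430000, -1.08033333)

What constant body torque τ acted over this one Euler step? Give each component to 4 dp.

τ = (0.1300, 0.1700, 0.1100)

Δω = ω₁−ω₀ = (0.10144444, 0.08570000, 0.11966667)
ω₀×(Iω₀) = (-0.2352, -0.1728, -0.0336)
τ = I·(Δω/dt) + ω₀×(Iω₀) = (0.1300, 0.1700, 0.1100)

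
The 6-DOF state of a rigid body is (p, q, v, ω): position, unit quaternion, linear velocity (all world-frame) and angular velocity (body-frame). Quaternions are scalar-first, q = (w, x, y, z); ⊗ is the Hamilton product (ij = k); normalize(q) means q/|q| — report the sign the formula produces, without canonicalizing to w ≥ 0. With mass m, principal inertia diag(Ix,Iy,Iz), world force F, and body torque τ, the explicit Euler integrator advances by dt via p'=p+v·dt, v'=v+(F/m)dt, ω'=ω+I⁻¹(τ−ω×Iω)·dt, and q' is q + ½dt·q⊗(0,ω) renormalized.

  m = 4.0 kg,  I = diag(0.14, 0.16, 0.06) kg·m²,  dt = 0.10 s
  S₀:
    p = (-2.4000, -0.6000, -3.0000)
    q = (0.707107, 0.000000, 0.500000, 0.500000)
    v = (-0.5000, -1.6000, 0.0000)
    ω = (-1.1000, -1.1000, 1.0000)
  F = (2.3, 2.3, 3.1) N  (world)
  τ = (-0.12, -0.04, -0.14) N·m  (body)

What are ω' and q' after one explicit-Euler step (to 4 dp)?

ω' = (-1.2643, -1.0700, 0.7263)
q' = (0.7066, 0.0136, 0.4318, 0.5605)

gyro term ω×Iω = (0.1100, -0.0880, 0.0242)
angular accel α = (-1.6429, 0.3000, -2.7367)
new body rate ω' = (-1.2643, -1.0700, 0.7263)
q⊗(0,ω) = (0.0500000, 0.2721823, -1.3278177, 1.2571070)
updated quaternion q' = (0.7066, 0.0136, 0.4318, 0.5605)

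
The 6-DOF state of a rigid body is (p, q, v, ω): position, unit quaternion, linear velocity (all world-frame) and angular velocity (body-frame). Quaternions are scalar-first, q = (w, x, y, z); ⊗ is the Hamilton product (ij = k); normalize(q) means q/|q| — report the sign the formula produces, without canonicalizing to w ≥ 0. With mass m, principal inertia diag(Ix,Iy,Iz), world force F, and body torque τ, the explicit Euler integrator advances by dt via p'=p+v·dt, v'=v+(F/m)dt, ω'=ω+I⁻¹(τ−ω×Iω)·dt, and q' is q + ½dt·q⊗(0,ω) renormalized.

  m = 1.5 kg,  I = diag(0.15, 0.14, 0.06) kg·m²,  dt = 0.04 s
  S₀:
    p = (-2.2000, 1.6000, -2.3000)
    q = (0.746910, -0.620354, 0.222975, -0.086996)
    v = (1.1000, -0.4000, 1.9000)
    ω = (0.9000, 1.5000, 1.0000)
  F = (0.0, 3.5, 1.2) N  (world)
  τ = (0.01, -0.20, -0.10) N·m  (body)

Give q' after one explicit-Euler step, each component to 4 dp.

q⊗(0,ω) = (0.3108521, 1.0256880, 1.6624226, -0.3842985)
q + ½dt·q⊗(0,ω), renormalized = (0.7525, -0.5994, 0.2560, -0.0946)

q' = (0.7525, -0.5994, 0.2560, -0.0946)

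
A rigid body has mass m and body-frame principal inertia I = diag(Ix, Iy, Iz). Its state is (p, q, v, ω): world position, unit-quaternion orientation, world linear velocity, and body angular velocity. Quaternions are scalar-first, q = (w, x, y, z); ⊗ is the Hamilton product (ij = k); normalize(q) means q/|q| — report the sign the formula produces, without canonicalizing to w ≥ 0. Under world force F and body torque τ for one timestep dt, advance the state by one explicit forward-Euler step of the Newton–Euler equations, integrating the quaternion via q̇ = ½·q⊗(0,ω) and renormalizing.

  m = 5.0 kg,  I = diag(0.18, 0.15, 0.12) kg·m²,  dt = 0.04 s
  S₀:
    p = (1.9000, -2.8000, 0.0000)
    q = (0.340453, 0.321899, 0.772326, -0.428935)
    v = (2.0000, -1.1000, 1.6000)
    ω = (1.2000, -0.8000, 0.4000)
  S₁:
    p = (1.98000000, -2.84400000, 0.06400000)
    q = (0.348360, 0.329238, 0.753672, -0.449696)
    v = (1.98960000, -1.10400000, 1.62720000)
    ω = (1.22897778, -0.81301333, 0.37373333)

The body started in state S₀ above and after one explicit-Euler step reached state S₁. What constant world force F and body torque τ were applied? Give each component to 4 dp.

ω₁ − ω₀ = (0.02897778, -0.01301333, -0.02626667)
precession coupling = (0.0096, 0.0288, 0.0288)
applied torque τ = (0.1400, -0.0200, -0.0500)
Δv = v₁−v₀ = (-0.01040000, -0.00400000, 0.02720000)
m·(v₁−v₀)/dt = (-1.3000, -0.5000, 3.4000)

F = (-1.3000, -0.5000, 3.4000)
τ = (0.1400, -0.0200, -0.0500)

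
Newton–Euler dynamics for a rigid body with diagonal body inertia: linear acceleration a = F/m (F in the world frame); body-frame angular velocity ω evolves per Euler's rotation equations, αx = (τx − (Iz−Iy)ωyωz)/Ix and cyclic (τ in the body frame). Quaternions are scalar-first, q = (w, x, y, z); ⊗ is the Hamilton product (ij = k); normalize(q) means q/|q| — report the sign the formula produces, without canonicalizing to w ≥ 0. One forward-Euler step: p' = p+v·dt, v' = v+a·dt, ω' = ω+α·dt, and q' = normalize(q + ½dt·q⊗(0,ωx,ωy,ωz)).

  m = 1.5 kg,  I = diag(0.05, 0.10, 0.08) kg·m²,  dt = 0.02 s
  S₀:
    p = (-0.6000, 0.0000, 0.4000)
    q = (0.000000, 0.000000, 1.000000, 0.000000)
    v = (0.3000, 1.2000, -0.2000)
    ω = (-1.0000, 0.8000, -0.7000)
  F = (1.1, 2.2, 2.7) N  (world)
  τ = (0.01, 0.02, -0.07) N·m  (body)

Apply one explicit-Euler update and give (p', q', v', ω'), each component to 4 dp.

linear accel F/m = (0.7333, 1.4667, 1.8000)
p + v·dt = (-0.5940, 0.0240, 0.3960)
new velocity v' = (0.3147, 1.2293, -0.1640)
precession coupling ω×(Iω) = (0.0112, -0.0210, -0.0400)
(τ − ω×Iω)/I = (-0.0240, 0.4100, -0.3750)
ω' = ω + α·dt = (-1.0005, 0.8082, -0.7075)
q⊗(0,ω) = (-0.8000000, -0.7000000, 0.0000000, 1.0000000)
q' = normalize(q + ½dt·q⊗(0,ω)) = (-0.0080, -0.0070, 0.9999, 0.0100)

p' = (-0.5940, 0.0240, 0.3960)
q' = (-0.0080, -0.0070, 0.9999, 0.0100)
v' = (0.3147, 1.2293, -0.1640)
ω' = (-1.0005, 0.8082, -0.7075)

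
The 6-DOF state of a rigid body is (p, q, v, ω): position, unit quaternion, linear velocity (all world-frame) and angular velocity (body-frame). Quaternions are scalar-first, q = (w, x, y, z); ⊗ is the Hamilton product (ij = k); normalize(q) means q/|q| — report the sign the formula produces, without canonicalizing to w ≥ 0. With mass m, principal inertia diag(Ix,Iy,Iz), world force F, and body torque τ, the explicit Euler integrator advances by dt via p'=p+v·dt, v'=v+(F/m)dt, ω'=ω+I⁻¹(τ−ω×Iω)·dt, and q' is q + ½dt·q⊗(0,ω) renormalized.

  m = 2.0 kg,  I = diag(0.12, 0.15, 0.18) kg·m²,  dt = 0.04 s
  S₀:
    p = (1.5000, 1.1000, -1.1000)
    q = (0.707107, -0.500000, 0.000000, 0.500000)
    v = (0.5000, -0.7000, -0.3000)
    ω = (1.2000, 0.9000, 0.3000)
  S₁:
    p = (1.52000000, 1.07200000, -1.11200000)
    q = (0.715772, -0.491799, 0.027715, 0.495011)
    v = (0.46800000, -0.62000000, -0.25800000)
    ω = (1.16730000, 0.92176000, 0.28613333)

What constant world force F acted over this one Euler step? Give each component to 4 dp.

Δv = v₁−v₀ = (-0.03200000, 0.08000000, 0.04200000)
m·(v₁−v₀)/dt = (-1.6000, 4.0000, 2.1000)

F = (-1.6000, 4.0000, 2.1000)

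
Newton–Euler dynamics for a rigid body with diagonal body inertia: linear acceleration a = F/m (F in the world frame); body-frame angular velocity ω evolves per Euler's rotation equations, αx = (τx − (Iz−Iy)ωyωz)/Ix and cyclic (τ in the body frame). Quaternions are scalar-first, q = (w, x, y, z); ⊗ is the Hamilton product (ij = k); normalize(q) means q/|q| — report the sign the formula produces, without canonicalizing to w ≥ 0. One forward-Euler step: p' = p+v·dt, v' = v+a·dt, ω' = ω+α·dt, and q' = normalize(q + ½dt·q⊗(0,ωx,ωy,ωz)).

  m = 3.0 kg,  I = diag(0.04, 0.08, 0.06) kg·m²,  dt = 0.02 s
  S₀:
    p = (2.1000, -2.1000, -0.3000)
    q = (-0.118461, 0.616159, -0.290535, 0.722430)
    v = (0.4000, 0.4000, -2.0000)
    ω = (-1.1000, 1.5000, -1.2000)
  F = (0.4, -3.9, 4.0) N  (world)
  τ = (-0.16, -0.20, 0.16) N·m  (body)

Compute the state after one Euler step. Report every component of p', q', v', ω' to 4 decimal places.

p' = (2.1080, -2.0920, -0.3400)
q' = (-0.0986, 0.6100, -0.2928, 0.7297)
v' = (0.4027, 0.3740, -1.9733)
ω' = (-1.1980, 1.4566, -1.1247)

(τ − ω×Iω)/I = (-4.9000, -2.1700, 3.7667)
new body rate ω' = (-1.1980, 1.4566, -1.1247)
2q̇ = q⊗(0,ω) = (1.9804934, -0.6046959, -0.2329737, 0.7468032)
updated quaternion q' = (-0.0986, 0.6100, -0.2928, 0.7297)
p' = p + v·dt = (2.1080, -2.0920, -0.3400)
new velocity v' = (0.4027, 0.3740, -1.9733)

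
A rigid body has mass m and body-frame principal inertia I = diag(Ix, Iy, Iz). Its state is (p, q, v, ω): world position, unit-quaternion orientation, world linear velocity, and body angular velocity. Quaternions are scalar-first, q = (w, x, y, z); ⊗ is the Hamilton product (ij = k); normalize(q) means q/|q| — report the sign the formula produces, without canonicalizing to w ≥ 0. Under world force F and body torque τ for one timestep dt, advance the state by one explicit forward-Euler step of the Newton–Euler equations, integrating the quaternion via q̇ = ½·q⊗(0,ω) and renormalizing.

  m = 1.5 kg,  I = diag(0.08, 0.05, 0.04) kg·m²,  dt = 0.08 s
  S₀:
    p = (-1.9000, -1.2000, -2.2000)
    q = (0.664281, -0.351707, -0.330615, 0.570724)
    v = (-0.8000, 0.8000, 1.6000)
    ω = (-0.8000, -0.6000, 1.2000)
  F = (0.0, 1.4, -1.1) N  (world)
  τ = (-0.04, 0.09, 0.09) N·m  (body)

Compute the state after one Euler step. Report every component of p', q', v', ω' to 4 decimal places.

p' = (-1.9640, -1.1360, -2.0720)
q' = (0.6165, -0.3744, -0.3473, 0.5993)
v' = (-0.8000, 0.8747, 1.5413)
ω' = (-0.8472, -0.3946, 1.4088)

gyro term ω×Iω = (0.0072, -0.0384, -0.0144)
α = I⁻¹(τ − ω×Iω) = (-0.5900, 2.5680, 2.6100)
new body rate ω' = (-0.8472, -0.3946, 1.4088)
2q̇ = q⊗(0,ω) = (-1.1646034, -0.5857284, -0.4330994, 0.7436694)
updated quaternion q' = (0.6165, -0.3744, -0.3473, 0.5993)
new position p' = (-1.9640, -1.1360, -2.0720)
new velocity v' = (-0.8000, 0.8747, 1.5413)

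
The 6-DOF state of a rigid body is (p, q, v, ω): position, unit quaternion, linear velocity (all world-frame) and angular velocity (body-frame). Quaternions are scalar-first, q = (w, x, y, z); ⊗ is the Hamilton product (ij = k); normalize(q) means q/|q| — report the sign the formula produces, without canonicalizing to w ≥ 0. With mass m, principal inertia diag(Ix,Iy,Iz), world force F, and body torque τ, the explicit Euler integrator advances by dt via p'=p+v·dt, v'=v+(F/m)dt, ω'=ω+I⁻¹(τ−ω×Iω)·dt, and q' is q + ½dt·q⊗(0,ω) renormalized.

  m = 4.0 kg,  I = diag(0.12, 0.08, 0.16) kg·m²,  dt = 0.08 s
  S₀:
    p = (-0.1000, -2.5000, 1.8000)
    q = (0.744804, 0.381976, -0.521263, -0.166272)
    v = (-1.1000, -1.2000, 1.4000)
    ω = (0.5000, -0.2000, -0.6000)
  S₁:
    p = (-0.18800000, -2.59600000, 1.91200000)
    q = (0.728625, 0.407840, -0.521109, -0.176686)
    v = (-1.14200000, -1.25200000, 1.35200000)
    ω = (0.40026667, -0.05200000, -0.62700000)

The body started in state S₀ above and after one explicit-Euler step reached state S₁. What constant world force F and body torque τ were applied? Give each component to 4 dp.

F = (-2.1000, -2.6000, -2.4000)
τ = (-0.1400, 0.1600, -0.0500)

v₁ − v₀ = (-0.04200000, -0.05200000, -0.04800000)
m·(v₁−v₀)/dt = (-2.1000, -2.6000, -2.4000)
ω₁ − ω₀ = (-0.09973333, 0.14800000, -0.02700000)
τ = I·(Δω/dt) + ω₀×(Iω₀) = (-0.1400, 0.1600, -0.0500)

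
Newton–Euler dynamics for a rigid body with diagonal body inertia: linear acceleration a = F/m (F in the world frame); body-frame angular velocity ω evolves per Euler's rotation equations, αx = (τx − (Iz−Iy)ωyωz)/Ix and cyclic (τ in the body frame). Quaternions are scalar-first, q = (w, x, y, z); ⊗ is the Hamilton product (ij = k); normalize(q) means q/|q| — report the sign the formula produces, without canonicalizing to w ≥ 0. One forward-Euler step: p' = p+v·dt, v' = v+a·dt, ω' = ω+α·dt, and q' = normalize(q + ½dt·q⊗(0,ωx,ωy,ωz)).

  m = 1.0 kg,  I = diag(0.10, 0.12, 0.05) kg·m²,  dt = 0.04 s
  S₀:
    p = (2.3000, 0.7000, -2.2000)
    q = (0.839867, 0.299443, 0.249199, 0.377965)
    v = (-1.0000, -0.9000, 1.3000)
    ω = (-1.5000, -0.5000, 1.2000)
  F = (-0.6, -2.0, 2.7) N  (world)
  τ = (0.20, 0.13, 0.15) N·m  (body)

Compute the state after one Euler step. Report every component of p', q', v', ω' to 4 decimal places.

gyro term ω×Iω = (0.0420, -0.0900, 0.0150)
α = I⁻¹(τ − ω×Iω) = (1.5800, 1.8333, 2.7000)
ω + α·dt = (-1.4368, -0.4267, 1.3080)
q⊗(0,ω) = (0.1202060, -0.7717792, -1.3462126, 1.2319174)
updated quaternion q' = (0.8416, 0.2838, 0.2221, 0.4023)
linear accel F/m = (-0.6000, -2.0000, 2.7000)
p' = p + v·dt = (2.2600, 0.6640, -2.1480)
new velocity v' = (-1.0240, -0.9800, 1.4080)

p' = (2.2600, 0.6640, -2.1480)
q' = (0.8416, 0.2838, 0.2221, 0.4023)
v' = (-1.0240, -0.9800, 1.4080)
ω' = (-1.4368, -0.4267, 1.3080)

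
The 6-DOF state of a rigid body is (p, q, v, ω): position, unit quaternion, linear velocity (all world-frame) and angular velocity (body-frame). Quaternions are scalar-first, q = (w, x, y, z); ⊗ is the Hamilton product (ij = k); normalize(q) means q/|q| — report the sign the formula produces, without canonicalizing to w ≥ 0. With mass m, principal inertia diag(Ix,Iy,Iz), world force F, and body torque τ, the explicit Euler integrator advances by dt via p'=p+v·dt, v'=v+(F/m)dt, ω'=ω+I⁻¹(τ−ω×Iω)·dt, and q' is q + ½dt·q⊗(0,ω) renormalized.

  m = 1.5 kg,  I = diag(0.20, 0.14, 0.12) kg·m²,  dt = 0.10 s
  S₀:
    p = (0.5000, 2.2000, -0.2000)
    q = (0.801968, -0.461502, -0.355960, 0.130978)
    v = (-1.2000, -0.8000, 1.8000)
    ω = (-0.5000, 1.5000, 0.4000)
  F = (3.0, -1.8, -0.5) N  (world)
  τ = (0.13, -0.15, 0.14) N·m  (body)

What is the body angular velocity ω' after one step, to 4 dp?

precession coupling ω×(Iω) = (-0.0120, -0.0160, 0.0450)
α = I⁻¹(τ − ω×Iω) = (0.7100, -0.9571, 0.7917)
ω' = ω + α·dt = (-0.4290, 1.4043, 0.4792)

ω' = (-0.4290, 1.4043, 0.4792)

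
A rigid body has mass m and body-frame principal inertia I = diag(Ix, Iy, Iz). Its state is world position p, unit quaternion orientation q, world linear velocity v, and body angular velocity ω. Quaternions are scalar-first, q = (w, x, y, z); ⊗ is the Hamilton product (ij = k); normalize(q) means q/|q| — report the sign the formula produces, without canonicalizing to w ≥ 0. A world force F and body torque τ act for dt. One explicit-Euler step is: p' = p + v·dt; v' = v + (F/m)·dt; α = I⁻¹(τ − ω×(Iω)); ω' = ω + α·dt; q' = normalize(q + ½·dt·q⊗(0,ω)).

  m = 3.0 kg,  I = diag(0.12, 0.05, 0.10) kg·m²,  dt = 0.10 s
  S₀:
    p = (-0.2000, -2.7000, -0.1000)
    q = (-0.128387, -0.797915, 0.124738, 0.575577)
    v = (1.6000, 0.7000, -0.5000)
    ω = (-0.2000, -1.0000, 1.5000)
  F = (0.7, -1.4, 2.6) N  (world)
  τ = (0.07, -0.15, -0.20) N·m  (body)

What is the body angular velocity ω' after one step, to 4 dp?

(τ − ω×Iω)/I = (1.2083, -2.8800, -1.8600)
new body rate ω' = (-0.0792, -1.2880, 1.3140)

ω' = (-0.0792, -1.2880, 1.3140)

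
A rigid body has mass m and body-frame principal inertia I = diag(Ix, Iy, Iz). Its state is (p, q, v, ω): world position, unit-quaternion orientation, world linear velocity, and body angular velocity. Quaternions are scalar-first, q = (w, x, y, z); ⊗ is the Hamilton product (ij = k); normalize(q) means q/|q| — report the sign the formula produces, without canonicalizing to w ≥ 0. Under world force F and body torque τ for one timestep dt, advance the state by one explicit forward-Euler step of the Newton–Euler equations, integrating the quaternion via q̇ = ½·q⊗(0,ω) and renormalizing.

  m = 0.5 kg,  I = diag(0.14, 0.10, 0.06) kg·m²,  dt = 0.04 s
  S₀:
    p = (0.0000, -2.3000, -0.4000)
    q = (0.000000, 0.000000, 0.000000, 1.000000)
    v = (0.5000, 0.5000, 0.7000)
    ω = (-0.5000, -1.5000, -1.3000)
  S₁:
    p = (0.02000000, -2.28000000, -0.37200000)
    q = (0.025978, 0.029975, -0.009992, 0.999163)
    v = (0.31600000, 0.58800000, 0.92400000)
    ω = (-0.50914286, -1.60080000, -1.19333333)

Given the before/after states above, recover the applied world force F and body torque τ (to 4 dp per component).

v₁ − v₀ = (-0.18400000, 0.08800000, 0.22400000)
F = m·Δv/dt = (-2.3000, 1.1000, 2.8000)
Δω = ω₁−ω₀ = (-0.00914286, -0.10080000, 0.10666667)
τ = I·(Δω/dt) + ω₀×(Iω₀) = (-0.1100, -0.2000, 0.1300)

F = (-2.3000, 1.1000, 2.8000)
τ = (-0.1100, -0.2000, 0.1300)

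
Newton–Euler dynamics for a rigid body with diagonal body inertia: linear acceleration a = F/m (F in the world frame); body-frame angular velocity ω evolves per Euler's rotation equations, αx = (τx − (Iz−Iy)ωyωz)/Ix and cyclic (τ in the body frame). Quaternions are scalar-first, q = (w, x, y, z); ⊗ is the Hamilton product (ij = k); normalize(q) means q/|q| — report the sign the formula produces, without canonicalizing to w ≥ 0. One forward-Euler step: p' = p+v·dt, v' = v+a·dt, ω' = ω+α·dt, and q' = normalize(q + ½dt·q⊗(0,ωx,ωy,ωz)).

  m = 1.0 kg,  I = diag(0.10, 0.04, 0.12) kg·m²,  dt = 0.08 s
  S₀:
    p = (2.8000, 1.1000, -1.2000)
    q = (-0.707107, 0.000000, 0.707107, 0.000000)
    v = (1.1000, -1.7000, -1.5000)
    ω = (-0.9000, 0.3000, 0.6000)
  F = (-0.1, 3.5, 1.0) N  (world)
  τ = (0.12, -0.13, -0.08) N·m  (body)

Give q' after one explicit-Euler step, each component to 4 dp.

2q̇ = q⊗(0,ω) = (-0.2121321, 1.0606605, -0.2121321, 0.2121321)
updated quaternion q' = (-0.7149, 0.0424, 0.6979, 0.0085)

q' = (-0.7149, 0.0424, 0.6979, 0.0085)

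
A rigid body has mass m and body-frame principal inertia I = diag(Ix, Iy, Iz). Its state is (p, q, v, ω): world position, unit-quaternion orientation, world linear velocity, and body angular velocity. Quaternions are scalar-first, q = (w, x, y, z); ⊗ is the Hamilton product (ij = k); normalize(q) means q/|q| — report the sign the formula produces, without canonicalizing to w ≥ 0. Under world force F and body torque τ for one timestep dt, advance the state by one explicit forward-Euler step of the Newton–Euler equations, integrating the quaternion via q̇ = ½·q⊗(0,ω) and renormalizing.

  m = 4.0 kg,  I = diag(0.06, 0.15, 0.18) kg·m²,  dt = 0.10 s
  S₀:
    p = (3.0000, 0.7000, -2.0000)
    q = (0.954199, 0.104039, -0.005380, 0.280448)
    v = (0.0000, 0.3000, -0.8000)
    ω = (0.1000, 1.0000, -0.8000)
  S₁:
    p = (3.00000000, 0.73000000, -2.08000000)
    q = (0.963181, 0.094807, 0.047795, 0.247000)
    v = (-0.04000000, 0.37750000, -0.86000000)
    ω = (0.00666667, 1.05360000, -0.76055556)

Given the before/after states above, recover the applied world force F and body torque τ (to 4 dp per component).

Δω = ω₁−ω₀ = (-0.09333333, 0.05360000, 0.03944444)
τ = I·(Δω/dt) + ω₀×(Iω₀) = (-0.0800, 0.0900, 0.0800)
velocity change Δv = (-0.04000000, 0.07750000, -0.06000000)
m·(v₁−v₀)/dt = (-1.6000, 3.1000, -2.4000)

F = (-1.6000, 3.1000, -2.4000)
τ = (-0.0800, 0.0900, 0.0800)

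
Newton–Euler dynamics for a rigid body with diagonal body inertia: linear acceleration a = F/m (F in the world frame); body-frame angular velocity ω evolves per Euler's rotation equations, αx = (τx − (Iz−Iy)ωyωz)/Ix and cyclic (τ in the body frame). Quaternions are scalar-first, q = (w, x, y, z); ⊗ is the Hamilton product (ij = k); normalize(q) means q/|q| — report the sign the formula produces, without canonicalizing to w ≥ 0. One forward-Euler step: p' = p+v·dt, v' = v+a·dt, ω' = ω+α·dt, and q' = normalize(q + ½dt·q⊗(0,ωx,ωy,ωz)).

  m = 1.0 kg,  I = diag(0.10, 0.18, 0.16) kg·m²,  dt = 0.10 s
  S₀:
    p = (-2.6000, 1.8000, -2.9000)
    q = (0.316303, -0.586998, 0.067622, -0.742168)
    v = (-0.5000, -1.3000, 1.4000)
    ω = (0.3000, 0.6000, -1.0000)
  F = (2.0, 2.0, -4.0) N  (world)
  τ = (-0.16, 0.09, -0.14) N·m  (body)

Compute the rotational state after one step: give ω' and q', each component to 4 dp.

ω' = (0.1280, 0.6400, -1.0965)
q' = (0.2855, -0.5624, 0.0366, -0.7752)

precession coupling ω×(Iω) = (0.0120, 0.0180, 0.0144)
α = I⁻¹(τ − ω×Iω) = (-1.7200, 0.4000, -0.9650)
ω' = ω + α·dt = (0.1280, 0.6400, -1.0965)
q⊗(0,ω) = (-0.6066418, 0.4725697, -0.6198666, -0.6887884)
updated quaternion q' = (0.2855, -0.5624, 0.0366, -0.7752)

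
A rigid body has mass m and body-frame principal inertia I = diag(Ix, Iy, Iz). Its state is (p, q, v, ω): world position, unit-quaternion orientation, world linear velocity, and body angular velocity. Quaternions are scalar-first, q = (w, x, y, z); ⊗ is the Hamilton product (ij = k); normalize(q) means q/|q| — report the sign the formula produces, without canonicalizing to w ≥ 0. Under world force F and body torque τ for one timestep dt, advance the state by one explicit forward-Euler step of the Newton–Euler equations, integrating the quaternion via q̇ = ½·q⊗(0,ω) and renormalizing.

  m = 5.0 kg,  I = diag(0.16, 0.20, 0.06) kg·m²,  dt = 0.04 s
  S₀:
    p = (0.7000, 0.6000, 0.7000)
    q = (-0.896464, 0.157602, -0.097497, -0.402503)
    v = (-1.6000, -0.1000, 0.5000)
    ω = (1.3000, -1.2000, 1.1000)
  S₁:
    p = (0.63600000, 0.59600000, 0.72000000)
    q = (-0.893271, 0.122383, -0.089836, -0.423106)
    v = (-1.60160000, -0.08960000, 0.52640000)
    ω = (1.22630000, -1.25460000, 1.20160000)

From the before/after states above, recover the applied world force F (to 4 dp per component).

F = (-0.2000, 1.3000, 3.3000)

v₁ − v₀ = (-0.00160000, 0.01040000, 0.02640000)
applied force F = (-0.2000, 1.3000, 3.3000)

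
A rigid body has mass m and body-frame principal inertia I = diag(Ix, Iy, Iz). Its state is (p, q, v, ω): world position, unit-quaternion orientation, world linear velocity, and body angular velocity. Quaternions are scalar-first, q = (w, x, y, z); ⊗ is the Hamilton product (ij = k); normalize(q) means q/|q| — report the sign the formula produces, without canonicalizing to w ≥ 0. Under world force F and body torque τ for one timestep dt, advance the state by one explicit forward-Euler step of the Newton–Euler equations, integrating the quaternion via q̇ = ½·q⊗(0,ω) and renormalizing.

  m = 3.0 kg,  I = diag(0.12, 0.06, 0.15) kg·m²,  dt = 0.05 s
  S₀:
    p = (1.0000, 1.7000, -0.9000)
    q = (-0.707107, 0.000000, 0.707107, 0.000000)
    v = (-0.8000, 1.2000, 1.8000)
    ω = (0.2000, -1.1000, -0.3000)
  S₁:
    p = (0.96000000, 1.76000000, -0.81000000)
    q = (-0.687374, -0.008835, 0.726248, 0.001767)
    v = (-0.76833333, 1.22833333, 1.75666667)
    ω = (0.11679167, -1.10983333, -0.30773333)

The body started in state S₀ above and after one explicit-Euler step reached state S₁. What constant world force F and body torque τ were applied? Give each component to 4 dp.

Δv = v₁−v₀ = (0.03166667, 0.02833333, -0.04333333)
applied force F = (1.9000, 1.7000, -2.6000)
rate change Δω = (-0.08320833, -0.00983333, -0.00773333)
τ = I·(Δω/dt) + ω₀×(Iω₀) = (-0.1700, -0.0100, -0.0100)

F = (1.9000, 1.7000, -2.6000)
τ = (-0.1700, -0.0100, -0.0100)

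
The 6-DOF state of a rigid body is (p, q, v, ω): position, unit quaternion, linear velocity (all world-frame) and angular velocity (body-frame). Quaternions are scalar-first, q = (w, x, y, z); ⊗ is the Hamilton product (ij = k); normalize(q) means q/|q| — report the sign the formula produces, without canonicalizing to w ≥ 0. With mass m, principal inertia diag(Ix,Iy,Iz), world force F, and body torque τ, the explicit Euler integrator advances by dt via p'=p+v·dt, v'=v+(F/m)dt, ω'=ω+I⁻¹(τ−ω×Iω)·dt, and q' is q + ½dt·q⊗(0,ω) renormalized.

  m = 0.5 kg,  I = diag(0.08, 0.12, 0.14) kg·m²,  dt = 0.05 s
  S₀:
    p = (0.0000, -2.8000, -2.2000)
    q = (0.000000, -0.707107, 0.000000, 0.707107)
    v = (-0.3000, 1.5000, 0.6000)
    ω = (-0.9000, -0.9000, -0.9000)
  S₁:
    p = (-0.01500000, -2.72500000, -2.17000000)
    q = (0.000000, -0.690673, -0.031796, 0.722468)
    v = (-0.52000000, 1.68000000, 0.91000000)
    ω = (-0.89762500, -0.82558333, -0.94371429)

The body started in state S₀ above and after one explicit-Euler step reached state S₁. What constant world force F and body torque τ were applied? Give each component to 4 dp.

F = (-2.2000, 1.8000, 3.1000)
τ = (0.0200, 0.1300, -0.0900)

v₁ − v₀ = (-0.22000000, 0.18000000, 0.31000000)
F = m·Δv/dt = (-2.2000, 1.8000, 3.1000)
rate change Δω = (0.00237500, 0.07441667, -0.04371429)
ω₀×(Iω₀) = (0.0162, -0.0486, 0.0324)
applied torque τ = (0.0200, 0.1300, -0.0900)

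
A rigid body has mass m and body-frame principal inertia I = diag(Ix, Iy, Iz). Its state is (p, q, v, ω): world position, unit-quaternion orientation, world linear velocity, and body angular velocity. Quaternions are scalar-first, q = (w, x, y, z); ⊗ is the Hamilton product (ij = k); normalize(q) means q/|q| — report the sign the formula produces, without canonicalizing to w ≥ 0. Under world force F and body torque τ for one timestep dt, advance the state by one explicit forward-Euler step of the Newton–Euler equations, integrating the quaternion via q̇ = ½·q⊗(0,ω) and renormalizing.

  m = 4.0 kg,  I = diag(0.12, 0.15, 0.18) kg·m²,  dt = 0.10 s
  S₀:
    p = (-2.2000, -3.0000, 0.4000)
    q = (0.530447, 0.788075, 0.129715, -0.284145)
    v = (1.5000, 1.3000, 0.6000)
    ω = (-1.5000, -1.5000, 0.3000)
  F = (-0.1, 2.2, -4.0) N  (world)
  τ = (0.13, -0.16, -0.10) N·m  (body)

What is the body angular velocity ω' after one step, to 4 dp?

ω' = (-1.3804, -1.6247, 0.2069)

α = I⁻¹(τ − ω×Iω) = (1.1958, -1.2467, -0.9306)
ω' = ω + α·dt = (-1.3804, -1.6247, 0.2069)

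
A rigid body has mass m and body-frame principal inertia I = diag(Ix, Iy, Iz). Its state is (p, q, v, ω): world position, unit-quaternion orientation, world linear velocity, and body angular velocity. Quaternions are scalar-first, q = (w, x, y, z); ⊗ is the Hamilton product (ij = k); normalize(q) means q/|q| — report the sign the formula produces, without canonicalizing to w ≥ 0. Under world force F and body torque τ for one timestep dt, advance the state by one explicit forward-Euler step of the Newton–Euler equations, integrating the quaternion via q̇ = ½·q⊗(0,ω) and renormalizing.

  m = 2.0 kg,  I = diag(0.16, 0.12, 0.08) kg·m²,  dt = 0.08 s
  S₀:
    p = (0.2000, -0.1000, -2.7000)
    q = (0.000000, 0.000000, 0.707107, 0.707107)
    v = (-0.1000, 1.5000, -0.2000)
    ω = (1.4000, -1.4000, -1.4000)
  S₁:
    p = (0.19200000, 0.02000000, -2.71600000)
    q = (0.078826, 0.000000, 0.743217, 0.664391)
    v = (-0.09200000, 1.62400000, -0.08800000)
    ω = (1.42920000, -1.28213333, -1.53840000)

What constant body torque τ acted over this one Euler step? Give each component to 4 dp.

τ = (-0.0200, 0.0200, -0.0600)

ω₁ − ω₀ = (0.02920000, 0.11786667, -0.13840000)
precession coupling = (-0.0784, -0.1568, 0.0784)
applied torque τ = (-0.0200, 0.0200, -0.0600)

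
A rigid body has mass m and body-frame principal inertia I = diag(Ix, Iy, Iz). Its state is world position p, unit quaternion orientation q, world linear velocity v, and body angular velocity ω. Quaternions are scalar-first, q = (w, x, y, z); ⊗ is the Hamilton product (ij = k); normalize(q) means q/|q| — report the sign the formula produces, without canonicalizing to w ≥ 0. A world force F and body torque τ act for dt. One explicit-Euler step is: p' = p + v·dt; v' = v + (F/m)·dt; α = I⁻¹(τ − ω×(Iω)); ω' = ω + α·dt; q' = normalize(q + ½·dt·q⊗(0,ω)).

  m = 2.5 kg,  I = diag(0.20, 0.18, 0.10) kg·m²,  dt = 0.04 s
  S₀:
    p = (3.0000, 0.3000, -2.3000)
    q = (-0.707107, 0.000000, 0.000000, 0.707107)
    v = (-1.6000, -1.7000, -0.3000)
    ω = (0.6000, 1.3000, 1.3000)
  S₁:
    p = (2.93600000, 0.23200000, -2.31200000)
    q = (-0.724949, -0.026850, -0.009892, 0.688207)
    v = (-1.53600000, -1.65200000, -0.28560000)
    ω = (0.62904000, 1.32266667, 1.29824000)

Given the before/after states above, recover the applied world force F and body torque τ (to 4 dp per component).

rate change Δω = (0.02904000, 0.02266667, -0.00176000)
ω₀×(Iω₀) = (-0.1352, 0.0780, -0.0156)
I·α + gyro = (0.0100, 0.1800, -0.0200)
v₁ − v₀ = (0.06400000, 0.04800000, 0.01440000)
F = m·Δv/dt = (4.0000, 3.0000, 0.9000)

F = (4.0000, 3.0000, 0.9000)
τ = (0.0100, 0.1800, -0.0200)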